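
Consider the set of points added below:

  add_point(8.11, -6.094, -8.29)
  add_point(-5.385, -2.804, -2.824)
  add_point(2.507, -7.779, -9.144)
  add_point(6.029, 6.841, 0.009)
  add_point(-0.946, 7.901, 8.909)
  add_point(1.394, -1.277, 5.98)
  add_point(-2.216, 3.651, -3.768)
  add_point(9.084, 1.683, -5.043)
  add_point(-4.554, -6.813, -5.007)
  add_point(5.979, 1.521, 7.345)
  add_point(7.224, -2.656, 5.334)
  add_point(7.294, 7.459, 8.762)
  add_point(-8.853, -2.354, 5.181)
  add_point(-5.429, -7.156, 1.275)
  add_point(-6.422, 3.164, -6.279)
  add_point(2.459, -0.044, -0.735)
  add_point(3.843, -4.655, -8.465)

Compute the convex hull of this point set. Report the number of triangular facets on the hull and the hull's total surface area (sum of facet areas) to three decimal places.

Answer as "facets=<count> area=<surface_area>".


facets=24 area=952.171

14 of the 17 inputs are extreme points: [0, 2, 3, 4, 5, 7, 8, 9, 10, 11, 12, 13, 14, 16].

Per-facet area ½‖(b−a)×(c−a)‖:
  f1: (p14, p4, p12) → 85.6665
  f2: (p8, p14, p12) → 57.6884
  f3: (p8, p14, p2) → 41.2239
  f4: (p3, p14, p7) → 56.1872
  f5: (p3, p14, p4) → 80.7956
  f6: (p16, p14, p7) → 58.2682
  f7: (p16, p14, p2) → 21.8379
  f8: (p5, p10, p12) → 11.6608
  f9: (p0, p10, p7) → 48.3498
  f10: (p0, p16, p7) → 18.8405
  f11: (p0, p16, p2) → 7.7791
  f12: (p13, p8, p2) → 20.7742
  f13: (p13, p0, p2) → 34.7108
  f14: (p13, p0, p10) → 94.1630
  f15: (p13, p10, p12) → 49.5346
  f16: (p13, p8, p12) → 18.3633
  f17: (p11, p3, p4) → 36.3148
  f18: (p11, p10, p7) → 60.7332
  f19: (p11, p3, p7) → 27.0861
  f20: (p9, p11, p4) → 25.4569
  f21: (p9, p4, p12) → 63.7791
  f22: (p9, p5, p12) → 12.9463
  f23: (p9, p5, p10) → 12.5658
  f24: (p9, p11, p10) → 7.4455
Σ area = 952.171

Euler: V−E+F = 14−36+24 = 2.


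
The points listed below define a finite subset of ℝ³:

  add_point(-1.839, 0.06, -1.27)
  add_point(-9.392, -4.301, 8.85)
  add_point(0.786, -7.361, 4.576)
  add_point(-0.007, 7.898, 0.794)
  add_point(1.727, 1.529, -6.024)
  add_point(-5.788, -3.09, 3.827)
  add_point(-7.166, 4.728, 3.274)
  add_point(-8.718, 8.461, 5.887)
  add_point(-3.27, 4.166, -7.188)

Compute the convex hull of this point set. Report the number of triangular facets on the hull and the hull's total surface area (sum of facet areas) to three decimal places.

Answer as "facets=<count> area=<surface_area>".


7 of the 9 inputs are extreme points: [1, 2, 3, 4, 5, 7, 8].

Area of each hull facet:
  f1: (p2, p7, p1) → 74.5022
  f2: (p3, p2, p4) → 65.2248
  f3: (p3, p2, p7) → 79.5178
  f4: (p8, p7, p1) → 96.8904
  f5: (p8, p2, p4) → 36.8539
  f6: (p8, p3, p4) → 25.9320
  f7: (p8, p3, p7) → 46.9363
  f8: (p5, p2, p1) → 23.6828
  f9: (p5, p8, p1) → 21.2094
  f10: (p5, p8, p2) → 51.6448
Σ area = 522.394

Check V−E+F: 7 − 15 + 10 = 2.

facets=10 area=522.394


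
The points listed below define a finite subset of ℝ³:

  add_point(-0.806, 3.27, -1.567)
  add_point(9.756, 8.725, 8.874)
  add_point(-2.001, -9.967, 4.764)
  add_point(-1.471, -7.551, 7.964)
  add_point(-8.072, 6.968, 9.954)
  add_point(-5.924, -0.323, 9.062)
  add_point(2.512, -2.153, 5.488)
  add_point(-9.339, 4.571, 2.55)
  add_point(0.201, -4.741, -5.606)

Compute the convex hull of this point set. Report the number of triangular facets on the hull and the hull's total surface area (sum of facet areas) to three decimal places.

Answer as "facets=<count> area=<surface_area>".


facets=12 area=724.008

8 of the 9 inputs are extreme points: [0, 1, 2, 3, 4, 5, 7, 8].

Facet areas (half cross-product norm):
  f1: (p8, p2, p7) → 87.8640
  f2: (p8, p2, p1) → 126.4171
  f3: (p4, p1, p7) → 70.1264
  f4: (p0, p1, p7) → 72.9556
  f5: (p0, p8, p7) → 39.3173
  f6: (p0, p8, p1) → 60.7088
  f7: (p3, p2, p1) → 31.9646
  f8: (p5, p3, p2) → 14.5956
  f9: (p5, p2, p7) → 46.9977
  f10: (p5, p4, p7) → 28.2178
  f11: (p5, p4, p1) → 67.3885
  f12: (p5, p3, p1) → 77.4544
Σ area = 724.008

Euler characteristic 8−18+12 = 2 ✓


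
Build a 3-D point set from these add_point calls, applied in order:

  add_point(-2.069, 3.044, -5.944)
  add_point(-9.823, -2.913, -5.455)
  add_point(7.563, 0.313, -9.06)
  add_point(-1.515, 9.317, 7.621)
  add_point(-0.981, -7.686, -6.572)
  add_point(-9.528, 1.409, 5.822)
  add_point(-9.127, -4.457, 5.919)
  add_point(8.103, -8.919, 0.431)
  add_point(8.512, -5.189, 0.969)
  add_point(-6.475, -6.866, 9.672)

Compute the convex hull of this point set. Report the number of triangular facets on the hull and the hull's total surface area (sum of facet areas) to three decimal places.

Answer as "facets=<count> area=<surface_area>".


facets=16 area=956.543

Hull vertices (10/10): indices [0, 1, 2, 3, 4, 5, 6, 7, 8, 9].

Facet areas (half cross-product norm):
  f1: (p9, p3, p8) → 135.9145
  f2: (p2, p3, p8) → 107.5747
  f3: (p7, p9, p8) → 32.7759
  f4: (p7, p2, p8) → 20.4696
  f5: (p5, p3, p1) → 62.7286
  f6: (p5, p9, p3) → 52.1521
  f7: (p0, p3, p1) → 71.0830
  f8: (p0, p2, p1) → 41.6683
  f9: (p0, p2, p3) → 73.5998
  f10: (p4, p2, p1) → 57.0573
  f11: (p4, p7, p2) → 64.2669
  f12: (p4, p9, p1) → 79.2690
  f13: (p4, p7, p9) → 93.9064
  f14: (p6, p9, p1) → 17.5481
  f15: (p6, p5, p1) → 33.4057
  f16: (p6, p5, p9) → 13.1232
Σ area = 956.543

Euler characteristic 10−24+16 = 2 ✓


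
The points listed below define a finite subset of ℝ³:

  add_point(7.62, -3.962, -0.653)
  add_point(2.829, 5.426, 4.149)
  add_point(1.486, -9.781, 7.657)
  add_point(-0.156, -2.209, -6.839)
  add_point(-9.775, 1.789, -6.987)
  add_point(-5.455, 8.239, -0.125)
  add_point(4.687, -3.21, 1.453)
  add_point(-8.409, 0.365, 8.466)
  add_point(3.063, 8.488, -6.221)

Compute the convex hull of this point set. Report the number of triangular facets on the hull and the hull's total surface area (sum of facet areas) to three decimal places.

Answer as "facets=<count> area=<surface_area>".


Extreme-point indices: [0, 1, 2, 3, 4, 5, 7, 8] — 8 of 9 on the boundary.

Area of each hull facet:
  f1: (p2, p7, p4) → 110.3000
  f2: (p3, p8, p4) → 57.9820
  f3: (p3, p8, p0) → 56.2160
  f4: (p3, p2, p4) → 82.1536
  f5: (p3, p2, p0) → 59.4025
  f6: (p5, p8, p4) → 54.2524
  f7: (p5, p7, p4) → 62.2386
  f8: (p1, p8, p0) → 61.6427
  f9: (p1, p2, p0) → 68.2613
  f10: (p1, p2, p7) → 87.1108
  f11: (p1, p5, p8) → 46.0664
  f12: (p1, p5, p7) → 55.9444
Σ area = 801.571

Euler: V−E+F = 8−18+12 = 2.

facets=12 area=801.571


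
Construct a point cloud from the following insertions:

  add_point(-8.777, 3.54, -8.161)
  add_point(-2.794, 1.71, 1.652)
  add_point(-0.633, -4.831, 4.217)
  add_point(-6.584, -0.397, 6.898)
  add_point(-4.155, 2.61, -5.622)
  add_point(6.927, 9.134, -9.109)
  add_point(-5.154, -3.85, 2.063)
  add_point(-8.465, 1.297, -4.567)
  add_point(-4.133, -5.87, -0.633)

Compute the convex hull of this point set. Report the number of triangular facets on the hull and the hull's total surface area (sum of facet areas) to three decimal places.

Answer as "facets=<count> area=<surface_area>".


7 of the 9 inputs are extreme points: [0, 2, 3, 5, 6, 7, 8].

Triangle areas on the boundary:
  f1: (p8, p5, p0) → 107.6197
  f2: (p3, p5, p0) → 131.2297
  f3: (p2, p8, p5) → 61.8012
  f4: (p2, p3, p5) → 81.2473
  f5: (p7, p8, p0) → 11.7091
  f6: (p7, p3, p0) → 10.1119
  f7: (p6, p7, p8) → 15.7480
  f8: (p6, p7, p3) → 27.1530
  f9: (p6, p2, p8) → 8.9730
  f10: (p6, p2, p3) → 15.5902
Σ area = 471.183

Euler characteristic 7−15+10 = 2 ✓

facets=10 area=471.183


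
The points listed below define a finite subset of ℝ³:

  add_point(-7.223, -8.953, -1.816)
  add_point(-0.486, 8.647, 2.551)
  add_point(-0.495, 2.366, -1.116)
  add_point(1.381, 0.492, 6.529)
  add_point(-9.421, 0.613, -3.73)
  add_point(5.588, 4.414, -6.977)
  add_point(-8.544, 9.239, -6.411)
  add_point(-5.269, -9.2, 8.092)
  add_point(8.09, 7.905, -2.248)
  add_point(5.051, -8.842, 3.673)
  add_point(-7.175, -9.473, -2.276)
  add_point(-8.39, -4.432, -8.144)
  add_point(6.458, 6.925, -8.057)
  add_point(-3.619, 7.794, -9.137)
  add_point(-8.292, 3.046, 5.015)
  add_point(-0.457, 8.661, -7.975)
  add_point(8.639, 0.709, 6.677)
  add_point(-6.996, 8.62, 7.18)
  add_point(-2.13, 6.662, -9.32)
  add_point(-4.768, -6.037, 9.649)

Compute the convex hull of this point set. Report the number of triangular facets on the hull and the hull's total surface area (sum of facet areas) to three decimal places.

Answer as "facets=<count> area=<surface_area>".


Points on the hull: [0, 1, 4, 5, 6, 7, 8, 9, 10, 11, 12, 13, 14, 15, 16, 17, 18, 19] (18 of 20).

Per-facet area ½‖(b−a)×(c−a)‖:
  f1: (p17, p19, p16) → 108.4545
  f2: (p11, p10, p4) → 26.5522
  f3: (p9, p12, p16) → 85.7511
  f4: (p9, p7, p10) → 57.7724
  f5: (p9, p11, p10) → 47.9341
  f6: (p9, p19, p16) → 62.7405
  f7: (p9, p7, p19) → 19.9958
  f8: (p6, p11, p4) → 26.6516
  f9: (p8, p12, p16) → 26.6241
  f10: (p8, p17, p16) → 95.8626
  f11: (p0, p10, p4) → 2.7748
  f12: (p0, p7, p10) → 2.7670
  f13: (p14, p17, p19) → 27.6553
  f14: (p14, p7, p19) → 16.4760
  f15: (p14, p6, p4) → 41.5007
  f16: (p14, p6, p17) → 39.4848
  f17: (p14, p0, p4) → 45.6911
  f18: (p14, p0, p7) → 62.5469
  f19: (p5, p11, p12) → 17.0759
  f20: (p5, p9, p12) → 9.1318
  f21: (p5, p9, p11) → 129.3957
  f22: (p13, p6, p11) → 38.0056
  f23: (p15, p8, p12) → 21.3118
  f24: (p15, p13, p12) → 7.1498
  f25: (p15, p13, p6) → 8.4307
  f26: (p1, p6, p17) → 47.8812
  f27: (p1, p8, p17) → 5.2404
  f28: (p1, p15, p6) → 42.6487
  f29: (p1, p15, p8) → 45.2378
  f30: (p18, p11, p12) → 48.2070
  f31: (p18, p13, p12) → 5.3876
  f32: (p18, p13, p11) → 11.9256
Σ area = 1234.265

Euler characteristic 18−48+32 = 2 ✓

facets=32 area=1234.265


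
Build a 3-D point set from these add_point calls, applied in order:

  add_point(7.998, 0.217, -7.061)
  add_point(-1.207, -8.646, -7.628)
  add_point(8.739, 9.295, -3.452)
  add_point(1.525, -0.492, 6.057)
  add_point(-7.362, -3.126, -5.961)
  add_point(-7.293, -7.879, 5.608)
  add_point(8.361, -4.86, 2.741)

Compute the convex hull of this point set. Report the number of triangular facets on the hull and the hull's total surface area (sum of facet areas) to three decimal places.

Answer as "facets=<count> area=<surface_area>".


Points on the hull: [0, 1, 2, 3, 4, 5, 6] (7 of 7).

Per-facet area ½‖(b−a)×(c−a)‖:
  f1: (p3, p2, p4) → 116.4962
  f2: (p5, p1, p4) → 52.6154
  f3: (p5, p3, p4) → 70.4861
  f4: (p0, p2, p4) → 74.8474
  f5: (p0, p1, p4) → 53.8326
  f6: (p6, p0, p1) → 68.2912
  f7: (p6, p5, p1) → 98.3673
  f8: (p6, p5, p3) → 48.6706
  f9: (p6, p3, p2) → 64.8990
  f10: (p6, p0, p2) → 53.8510
Σ area = 702.357

Check V−E+F: 7 − 15 + 10 = 2.

facets=10 area=702.357


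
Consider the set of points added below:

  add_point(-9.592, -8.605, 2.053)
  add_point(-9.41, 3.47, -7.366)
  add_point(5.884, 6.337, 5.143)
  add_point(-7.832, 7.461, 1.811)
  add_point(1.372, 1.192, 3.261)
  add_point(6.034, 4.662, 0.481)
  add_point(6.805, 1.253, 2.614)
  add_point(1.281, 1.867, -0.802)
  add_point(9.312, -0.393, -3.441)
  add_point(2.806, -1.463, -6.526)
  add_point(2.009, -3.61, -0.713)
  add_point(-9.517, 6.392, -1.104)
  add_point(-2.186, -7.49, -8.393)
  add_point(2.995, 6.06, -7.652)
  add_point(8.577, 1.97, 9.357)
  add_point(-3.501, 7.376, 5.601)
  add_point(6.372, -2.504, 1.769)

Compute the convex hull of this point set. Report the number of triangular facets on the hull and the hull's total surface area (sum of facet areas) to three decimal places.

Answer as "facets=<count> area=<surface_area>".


facets=18 area=994.082

Extreme-point indices: [0, 1, 2, 3, 8, 11, 12, 13, 14, 15, 16] — 11 of 17 on the boundary.

Per-facet area ½‖(b−a)×(c−a)‖:
  f1: (p16, p14, p0) → 71.4995
  f2: (p16, p14, p8) → 26.2732
  f3: (p15, p3, p0) → 46.4412
  f4: (p15, p14, p0) → 120.1294
  f5: (p12, p1, p0) → 80.5241
  f6: (p12, p16, p0) → 89.2792
  f7: (p12, p16, p8) → 44.1756
  f8: (p11, p3, p0) → 26.8457
  f9: (p11, p1, p0) → 51.5761
  f10: (p13, p15, p3) → 41.2035
  f11: (p13, p12, p8) → 67.6123
  f12: (p13, p12, p1) → 77.5725
  f13: (p13, p11, p3) → 24.9368
  f14: (p13, p11, p1) → 43.7445
  f15: (p2, p15, p14) → 28.1160
  f16: (p2, p13, p15) → 61.1223
  f17: (p2, p14, p8) → 37.9363
  f18: (p2, p13, p8) → 55.0937
Σ area = 994.082

Euler: V−E+F = 11−27+18 = 2.


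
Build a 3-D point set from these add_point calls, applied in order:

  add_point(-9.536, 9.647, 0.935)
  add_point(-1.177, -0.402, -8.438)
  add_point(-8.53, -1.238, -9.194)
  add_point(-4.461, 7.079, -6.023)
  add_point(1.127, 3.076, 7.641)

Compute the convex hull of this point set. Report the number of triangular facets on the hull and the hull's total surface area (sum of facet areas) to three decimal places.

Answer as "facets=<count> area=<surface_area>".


facets=6 area=365.804

Hull vertices (5/5): indices [0, 1, 2, 3, 4].

Per-facet area ½‖(b−a)×(c−a)‖:
  f1: (p2, p4, p0) → 105.6214
  f2: (p1, p2, p4) → 59.6770
  f3: (p3, p4, p0) → 62.6701
  f4: (p3, p1, p4) → 64.7049
  f5: (p3, p2, p0) → 42.4776
  f6: (p3, p1, p2) → 30.6526
Σ area = 365.804

Check V−E+F: 5 − 9 + 6 = 2.


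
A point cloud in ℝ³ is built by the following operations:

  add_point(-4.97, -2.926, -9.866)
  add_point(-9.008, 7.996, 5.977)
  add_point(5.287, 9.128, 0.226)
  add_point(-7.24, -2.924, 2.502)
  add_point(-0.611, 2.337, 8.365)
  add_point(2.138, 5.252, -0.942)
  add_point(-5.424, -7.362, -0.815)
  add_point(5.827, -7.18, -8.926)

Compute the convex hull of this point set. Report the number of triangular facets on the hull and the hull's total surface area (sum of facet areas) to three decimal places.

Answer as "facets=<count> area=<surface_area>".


Extreme-point indices: [0, 1, 2, 3, 4, 6, 7] — 7 of 8 on the boundary.

Per-facet area ½‖(b−a)×(c−a)‖:
  f1: (p4, p2, p1) → 62.9626
  f2: (p4, p2, p7) → 112.2585
  f3: (p6, p4, p7) → 98.0148
  f4: (p0, p2, p1) → 135.6988
  f5: (p0, p2, p7) → 103.6928
  f6: (p0, p6, p7) → 57.6519
  f7: (p3, p4, p1) → 49.7023
  f8: (p3, p6, p4) → 25.7752
  f9: (p3, p0, p1) → 69.0084
  f10: (p3, p0, p6) → 28.8810
Σ area = 743.646

Check V−E+F: 7 − 15 + 10 = 2.

facets=10 area=743.646


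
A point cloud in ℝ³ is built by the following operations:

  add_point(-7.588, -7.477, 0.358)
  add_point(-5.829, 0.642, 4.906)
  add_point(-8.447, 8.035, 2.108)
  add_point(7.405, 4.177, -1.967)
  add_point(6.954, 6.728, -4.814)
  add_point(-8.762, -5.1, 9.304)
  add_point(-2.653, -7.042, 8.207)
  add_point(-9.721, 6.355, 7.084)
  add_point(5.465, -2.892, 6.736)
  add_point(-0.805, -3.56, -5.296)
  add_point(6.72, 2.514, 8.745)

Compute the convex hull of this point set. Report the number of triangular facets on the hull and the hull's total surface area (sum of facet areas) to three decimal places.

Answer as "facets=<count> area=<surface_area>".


Points on the hull: [0, 2, 3, 4, 5, 6, 7, 8, 9, 10] (10 of 11).

Per-facet area ½‖(b−a)×(c−a)‖:
  f1: (p5, p0, p7) → 54.4533
  f2: (p10, p5, p7) → 94.1058
  f3: (p2, p0, p7) → 41.4557
  f4: (p2, p10, p7) → 45.7364
  f5: (p6, p5, p0) → 28.3527
  f6: (p6, p10, p5) → 39.1717
  f7: (p9, p2, p0) → 72.0779
  f8: (p9, p6, p0) → 44.5950
  f9: (p8, p10, p3) → 31.5191
  f10: (p8, p6, p10) → 22.8633
  f11: (p8, p9, p3) → 63.5968
  f12: (p8, p9, p6) → 60.0917
  f13: (p4, p9, p3) → 22.3988
  f14: (p4, p9, p2) → 96.3593
  f15: (p4, p10, p3) → 11.8597
  f16: (p4, p2, p10) → 111.1119
Σ area = 839.749

Euler characteristic 10−24+16 = 2 ✓

facets=16 area=839.749


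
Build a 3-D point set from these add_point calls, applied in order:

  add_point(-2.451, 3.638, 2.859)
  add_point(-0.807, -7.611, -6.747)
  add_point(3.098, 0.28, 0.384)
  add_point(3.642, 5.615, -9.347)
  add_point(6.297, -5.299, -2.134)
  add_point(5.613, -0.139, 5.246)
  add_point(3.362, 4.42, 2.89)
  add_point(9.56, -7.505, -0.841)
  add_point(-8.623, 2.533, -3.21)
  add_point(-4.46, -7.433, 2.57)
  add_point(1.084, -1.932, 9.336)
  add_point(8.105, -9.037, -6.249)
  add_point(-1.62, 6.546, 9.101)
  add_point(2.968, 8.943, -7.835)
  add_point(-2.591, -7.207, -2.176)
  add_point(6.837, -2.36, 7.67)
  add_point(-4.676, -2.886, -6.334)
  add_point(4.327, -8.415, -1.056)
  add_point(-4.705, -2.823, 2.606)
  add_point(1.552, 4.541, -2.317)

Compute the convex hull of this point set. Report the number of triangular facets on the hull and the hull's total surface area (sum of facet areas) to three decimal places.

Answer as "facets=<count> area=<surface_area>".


facets=22 area=948.792

Points on the hull: [1, 3, 6, 7, 8, 9, 10, 11, 12, 13, 15, 16, 17] (13 of 20).

Triangle areas on the boundary:
  f1: (p12, p13, p8) → 100.1982
  f2: (p6, p12, p13) → 39.3172
  f3: (p9, p11, p1) → 42.9881
  f4: (p9, p12, p10) → 43.4680
  f5: (p9, p16, p1) → 29.1509
  f6: (p9, p12, p8) → 84.9719
  f7: (p9, p16, p8) → 36.9633
  f8: (p15, p12, p10) → 25.0200
  f9: (p15, p6, p12) → 37.0466
  f10: (p15, p9, p7) → 66.2754
  f11: (p15, p9, p10) → 29.6486
  f12: (p15, p13, p7) → 95.8281
  f13: (p15, p6, p13) → 31.7535
  f14: (p3, p11, p1) → 63.4074
  f15: (p3, p16, p1) → 37.3978
  f16: (p3, p13, p7) → 25.7453
  f17: (p3, p11, p7) → 45.3634
  f18: (p3, p13, p8) → 25.8689
  f19: (p3, p16, p8) → 45.3326
  f20: (p17, p11, p7) → 14.5702
  f21: (p17, p9, p7) → 12.4235
  f22: (p17, p9, p11) → 16.0532
Σ area = 948.792

Euler characteristic 13−33+22 = 2 ✓


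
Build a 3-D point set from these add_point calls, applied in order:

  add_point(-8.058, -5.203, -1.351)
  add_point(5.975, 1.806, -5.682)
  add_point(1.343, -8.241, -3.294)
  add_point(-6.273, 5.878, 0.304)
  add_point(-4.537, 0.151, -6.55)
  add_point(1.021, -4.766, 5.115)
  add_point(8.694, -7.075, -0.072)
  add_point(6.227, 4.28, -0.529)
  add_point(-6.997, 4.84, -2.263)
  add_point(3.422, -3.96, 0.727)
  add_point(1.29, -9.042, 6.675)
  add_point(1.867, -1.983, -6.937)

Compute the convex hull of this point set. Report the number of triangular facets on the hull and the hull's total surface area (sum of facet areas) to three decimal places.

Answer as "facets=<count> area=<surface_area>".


Extreme-point indices: [0, 1, 2, 3, 4, 5, 6, 7, 8, 10, 11] — 11 of 12 on the boundary.

Area of each hull facet:
  f1: (p10, p3, p0) → 72.9348
  f2: (p5, p10, p3) → 15.1640
  f3: (p2, p11, p6) → 29.4394
  f4: (p2, p10, p0) → 49.5907
  f5: (p2, p10, p6) → 37.5201
  f6: (p4, p2, p0) → 39.2996
  f7: (p4, p2, p11) → 24.1650
  f8: (p7, p5, p3) → 69.6326
  f9: (p7, p10, p6) → 59.2480
  f10: (p7, p5, p10) → 14.1701
  f11: (p1, p11, p6) → 30.1008
  f12: (p1, p7, p6) → 30.8072
  f13: (p1, p4, p11) → 17.2134
  f14: (p8, p7, p3) → 17.8806
  f15: (p8, p1, p7) → 37.7996
  f16: (p8, p1, p4) → 35.6529
  f17: (p8, p3, p0) → 13.8189
  f18: (p8, p4, p0) → 27.9574
Σ area = 622.395

Euler characteristic 11−27+18 = 2 ✓

facets=18 area=622.395


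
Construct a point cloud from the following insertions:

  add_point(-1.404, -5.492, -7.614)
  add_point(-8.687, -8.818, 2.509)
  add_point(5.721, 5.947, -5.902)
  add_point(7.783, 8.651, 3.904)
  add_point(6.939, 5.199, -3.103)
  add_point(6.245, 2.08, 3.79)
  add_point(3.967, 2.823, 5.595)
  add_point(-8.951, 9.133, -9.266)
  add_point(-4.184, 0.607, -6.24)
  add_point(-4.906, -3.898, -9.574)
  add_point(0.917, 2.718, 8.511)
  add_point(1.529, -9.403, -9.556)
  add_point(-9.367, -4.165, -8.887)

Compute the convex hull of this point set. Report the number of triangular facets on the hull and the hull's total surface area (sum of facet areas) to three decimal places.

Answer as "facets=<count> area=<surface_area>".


Extreme-point indices: [1, 2, 3, 4, 5, 7, 9, 10, 11, 12] — 10 of 13 on the boundary.

Facet areas (half cross-product norm):
  f1: (p1, p11, p12) → 73.6512
  f2: (p7, p10, p3) → 105.2985
  f3: (p7, p1, p12) → 75.1327
  f4: (p7, p1, p10) → 160.1131
  f5: (p5, p10, p3) → 24.0579
  f6: (p5, p1, p11) → 131.1968
  f7: (p5, p1, p10) → 57.2504
  f8: (p9, p11, p12) → 13.4625
  f9: (p9, p7, p12) → 29.9565
  f10: (p9, p7, p11) → 30.8256
  f11: (p2, p7, p3) → 75.0288
  f12: (p2, p7, p11) → 124.9813
  f13: (p4, p5, p11) → 63.9874
  f14: (p4, p2, p11) → 25.5830
  f15: (p4, p5, p3) → 23.4414
  f16: (p4, p2, p3) → 8.4201
Σ area = 1022.387

Euler: V−E+F = 10−24+16 = 2.

facets=16 area=1022.387


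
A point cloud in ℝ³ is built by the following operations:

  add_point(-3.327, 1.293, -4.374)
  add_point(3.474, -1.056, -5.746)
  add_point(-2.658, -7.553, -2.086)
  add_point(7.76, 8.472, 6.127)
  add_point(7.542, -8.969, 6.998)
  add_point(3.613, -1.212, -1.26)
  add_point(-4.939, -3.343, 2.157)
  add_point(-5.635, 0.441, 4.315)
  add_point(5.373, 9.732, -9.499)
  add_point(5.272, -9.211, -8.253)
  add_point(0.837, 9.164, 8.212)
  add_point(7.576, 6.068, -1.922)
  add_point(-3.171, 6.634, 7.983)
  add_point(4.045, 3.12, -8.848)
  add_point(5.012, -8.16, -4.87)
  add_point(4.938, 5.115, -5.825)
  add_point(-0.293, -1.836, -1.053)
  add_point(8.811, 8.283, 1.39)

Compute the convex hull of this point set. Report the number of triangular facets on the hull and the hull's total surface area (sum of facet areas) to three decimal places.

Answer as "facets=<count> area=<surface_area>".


12 of the 18 inputs are extreme points: [0, 2, 3, 4, 6, 7, 8, 9, 10, 12, 13, 17].

Per-facet area ½‖(b−a)×(c−a)‖:
  f1: (p8, p9, p17) → 107.3491
  f2: (p4, p9, p17) → 134.6125
  f3: (p2, p4, p9) → 68.5695
  f4: (p2, p0, p9) → 46.5477
  f5: (p13, p8, p9) → 12.4395
  f6: (p13, p0, p9) → 54.0799
  f7: (p13, p0, p8) → 27.1696
  f8: (p3, p4, p17) → 42.3984
  f9: (p3, p10, p4) → 63.2717
  f10: (p3, p8, p17) → 14.5716
  f11: (p3, p10, p8) → 57.0851
  f12: (p12, p0, p8) → 88.1777
  f13: (p12, p10, p8) → 42.6956
  f14: (p12, p0, p7) → 32.7222
  f15: (p12, p4, p7) → 61.9202
  f16: (p12, p10, p4) → 44.9377
  f17: (p6, p0, p7) → 17.9823
  f18: (p6, p2, p0) → 25.4508
  f19: (p6, p4, p7) → 30.5042
  f20: (p6, p2, p4) → 43.6783
Σ area = 1016.164

Check V−E+F: 12 − 30 + 20 = 2.

facets=20 area=1016.164


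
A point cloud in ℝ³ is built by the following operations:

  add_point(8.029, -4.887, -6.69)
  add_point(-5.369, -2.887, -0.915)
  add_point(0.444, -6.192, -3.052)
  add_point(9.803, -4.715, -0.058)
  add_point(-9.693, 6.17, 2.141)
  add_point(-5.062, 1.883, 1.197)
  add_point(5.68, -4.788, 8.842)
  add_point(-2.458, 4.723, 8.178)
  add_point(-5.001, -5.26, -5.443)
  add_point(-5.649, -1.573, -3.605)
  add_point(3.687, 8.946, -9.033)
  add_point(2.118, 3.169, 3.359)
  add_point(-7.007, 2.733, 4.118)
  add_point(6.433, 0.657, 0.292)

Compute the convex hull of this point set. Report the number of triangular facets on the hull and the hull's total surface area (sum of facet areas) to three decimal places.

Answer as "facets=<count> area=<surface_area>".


facets=20 area=844.303

Extreme-point indices: [0, 1, 2, 3, 4, 6, 7, 8, 10, 11, 12, 13] — 12 of 14 on the boundary.

Facet areas (half cross-product norm):
  f1: (p7, p10, p4) → 83.1820
  f2: (p8, p10, p4) → 114.1060
  f3: (p0, p10, p3) → 49.3380
  f4: (p0, p2, p3) → 28.7601
  f5: (p0, p8, p10) → 93.0517
  f6: (p0, p8, p2) → 20.2534
  f7: (p13, p10, p3) → 31.7456
  f8: (p1, p8, p4) → 19.5460
  f9: (p6, p13, p3) → 30.0206
  f10: (p6, p13, p7) → 58.3064
  f11: (p6, p2, p3) → 48.3599
  f12: (p6, p8, p2) → 27.8156
  f13: (p6, p1, p8) → 33.6719
  f14: (p11, p7, p10) → 36.9695
  f15: (p11, p13, p10) → 37.3737
  f16: (p11, p13, p7) → 5.5338
  f17: (p12, p1, p4) → 17.1572
  f18: (p12, p6, p1) → 56.4619
  f19: (p12, p7, p4) → 13.8186
  f20: (p12, p6, p7) → 38.8316
Σ area = 844.303

Check V−E+F: 12 − 30 + 20 = 2.


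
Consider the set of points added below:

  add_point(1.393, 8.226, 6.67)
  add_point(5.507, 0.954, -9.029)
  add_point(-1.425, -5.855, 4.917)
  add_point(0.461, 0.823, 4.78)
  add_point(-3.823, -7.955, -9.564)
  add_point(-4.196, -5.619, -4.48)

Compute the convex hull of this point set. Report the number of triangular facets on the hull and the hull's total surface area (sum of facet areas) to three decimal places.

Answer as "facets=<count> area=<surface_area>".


facets=8 area=434.370

Extreme-point indices: [0, 1, 2, 3, 4, 5] — 6 of 6 on the boundary.

Per-facet area ½‖(b−a)×(c−a)‖:
  f1: (p4, p0, p5) → 28.9792
  f2: (p4, p0, p1) → 113.4813
  f3: (p2, p0, p5) → 70.1077
  f4: (p2, p4, p5) → 14.8850
  f5: (p2, p4, p1) → 92.5574
  f6: (p3, p0, p1) → 55.6544
  f7: (p3, p2, p1) → 50.6513
  f8: (p3, p2, p0) → 8.0536
Σ area = 434.370

Euler characteristic 6−12+8 = 2 ✓


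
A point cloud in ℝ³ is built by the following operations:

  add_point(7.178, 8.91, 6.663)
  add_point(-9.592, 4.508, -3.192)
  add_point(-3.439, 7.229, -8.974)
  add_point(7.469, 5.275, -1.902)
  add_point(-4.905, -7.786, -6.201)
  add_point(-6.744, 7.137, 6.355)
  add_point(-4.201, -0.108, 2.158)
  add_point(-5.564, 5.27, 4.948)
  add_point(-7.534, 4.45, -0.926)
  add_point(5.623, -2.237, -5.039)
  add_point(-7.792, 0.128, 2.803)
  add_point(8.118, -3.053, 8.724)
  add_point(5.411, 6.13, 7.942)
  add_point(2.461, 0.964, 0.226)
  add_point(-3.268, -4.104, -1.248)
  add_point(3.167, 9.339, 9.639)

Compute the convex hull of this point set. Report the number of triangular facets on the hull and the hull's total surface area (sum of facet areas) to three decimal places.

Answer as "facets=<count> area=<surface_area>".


facets=16 area=963.868

Points on the hull: [0, 1, 2, 3, 4, 5, 9, 10, 11, 15] (10 of 16).

Per-facet area ½‖(b−a)×(c−a)‖:
  f1: (p2, p4, p1) → 59.5230
  f2: (p10, p4, p1) → 46.5679
  f3: (p10, p4, p11) → 106.1098
  f4: (p9, p4, p11) → 81.6164
  f5: (p9, p2, p4) → 78.2875
  f6: (p5, p10, p1) → 30.0464
  f7: (p5, p2, p1) → 43.0789
  f8: (p5, p15, p2) → 83.2128
  f9: (p5, p15, p11) → 70.7434
  f10: (p5, p10, p11) → 68.0227
  f11: (p3, p9, p2) → 53.0977
  f12: (p3, p9, p11) → 54.6441
  f13: (p0, p15, p2) → 47.5028
  f14: (p0, p3, p2) → 55.7812
  f15: (p0, p15, p11) → 30.4858
  f16: (p0, p3, p11) → 55.1473
Σ area = 963.868

Check V−E+F: 10 − 24 + 16 = 2.


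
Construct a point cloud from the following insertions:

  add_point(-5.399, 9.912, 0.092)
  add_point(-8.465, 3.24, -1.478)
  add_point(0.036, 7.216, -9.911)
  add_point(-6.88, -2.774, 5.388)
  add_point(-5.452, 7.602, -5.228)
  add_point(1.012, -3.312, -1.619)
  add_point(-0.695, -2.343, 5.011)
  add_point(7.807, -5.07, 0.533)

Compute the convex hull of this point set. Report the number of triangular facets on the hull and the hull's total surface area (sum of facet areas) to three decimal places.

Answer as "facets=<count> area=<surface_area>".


Points on the hull: [0, 1, 2, 3, 4, 5, 6, 7] (8 of 8).

Per-facet area ½‖(b−a)×(c−a)‖:
  f1: (p0, p2, p7) → 103.6899
  f2: (p3, p0, p1) → 32.5544
  f3: (p5, p2, p1) → 67.1413
  f4: (p5, p2, p7) → 44.3925
  f5: (p5, p3, p1) → 46.1962
  f6: (p5, p3, p7) → 33.3867
  f7: (p4, p2, p1) → 16.9592
  f8: (p4, p0, p1) → 18.1949
  f9: (p4, p0, p2) → 16.6209
  f10: (p6, p0, p7) → 65.1265
  f11: (p6, p3, p7) → 16.0475
  f12: (p6, p3, p0) → 42.1295
Σ area = 502.439

Check V−E+F: 8 − 18 + 12 = 2.

facets=12 area=502.439


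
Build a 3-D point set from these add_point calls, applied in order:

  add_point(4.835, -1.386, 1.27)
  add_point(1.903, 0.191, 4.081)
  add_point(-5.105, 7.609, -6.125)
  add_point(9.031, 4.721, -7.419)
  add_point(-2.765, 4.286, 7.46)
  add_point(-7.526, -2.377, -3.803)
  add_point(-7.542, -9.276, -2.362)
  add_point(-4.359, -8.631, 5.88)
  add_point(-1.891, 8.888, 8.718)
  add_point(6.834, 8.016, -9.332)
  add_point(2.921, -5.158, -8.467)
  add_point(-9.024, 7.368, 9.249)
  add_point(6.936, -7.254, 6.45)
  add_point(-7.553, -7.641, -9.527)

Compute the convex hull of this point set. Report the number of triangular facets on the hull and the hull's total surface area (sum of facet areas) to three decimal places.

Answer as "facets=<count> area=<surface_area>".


Extreme-point indices: [2, 3, 6, 7, 8, 9, 10, 11, 12, 13] — 10 of 14 on the boundary.

Per-facet area ½‖(b−a)×(c−a)‖:
  f1: (p13, p6, p11) → 69.3367
  f2: (p2, p13, p11) → 123.9485
  f3: (p8, p12, p11) → 64.8144
  f4: (p8, p12, p3) → 155.1852
  f5: (p8, p2, p11) → 55.0725
  f6: (p7, p6, p11) → 74.4085
  f7: (p7, p12, p11) → 95.7811
  f8: (p7, p12, p6) → 45.9915
  f9: (p10, p12, p3) → 90.3875
  f10: (p10, p13, p6) → 39.7038
  f11: (p10, p12, p6) → 95.4681
  f12: (p9, p2, p13) → 97.0385
  f13: (p9, p10, p3) → 24.1764
  f14: (p9, p10, p13) → 64.9747
  f15: (p9, p8, p3) → 43.6847
  f16: (p9, p8, p2) → 94.1551
Σ area = 1234.127

Euler: V−E+F = 10−24+16 = 2.

facets=16 area=1234.127


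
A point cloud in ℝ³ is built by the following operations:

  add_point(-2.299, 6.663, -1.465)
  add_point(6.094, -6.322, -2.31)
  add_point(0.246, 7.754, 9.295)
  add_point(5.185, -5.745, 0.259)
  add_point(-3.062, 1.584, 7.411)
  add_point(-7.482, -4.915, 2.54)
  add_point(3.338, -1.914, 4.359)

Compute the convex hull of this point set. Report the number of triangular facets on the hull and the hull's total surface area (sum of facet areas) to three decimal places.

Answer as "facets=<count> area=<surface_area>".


Points on the hull: [0, 1, 2, 3, 4, 5, 6] (7 of 7).

Area of each hull facet:
  f1: (p0, p1, p5) → 89.0570
  f2: (p0, p2, p5) → 73.3923
  f3: (p0, p2, p1) → 86.0151
  f4: (p6, p2, p1) → 22.6024
  f5: (p3, p1, p5) → 15.5879
  f6: (p3, p6, p5) → 33.5942
  f7: (p3, p6, p1) → 3.9614
  f8: (p4, p2, p5) → 10.1383
  f9: (p4, p6, p5) → 36.2559
  f10: (p4, p6, p2) → 28.4942
Σ area = 399.099

Euler: V−E+F = 7−15+10 = 2.

facets=10 area=399.099


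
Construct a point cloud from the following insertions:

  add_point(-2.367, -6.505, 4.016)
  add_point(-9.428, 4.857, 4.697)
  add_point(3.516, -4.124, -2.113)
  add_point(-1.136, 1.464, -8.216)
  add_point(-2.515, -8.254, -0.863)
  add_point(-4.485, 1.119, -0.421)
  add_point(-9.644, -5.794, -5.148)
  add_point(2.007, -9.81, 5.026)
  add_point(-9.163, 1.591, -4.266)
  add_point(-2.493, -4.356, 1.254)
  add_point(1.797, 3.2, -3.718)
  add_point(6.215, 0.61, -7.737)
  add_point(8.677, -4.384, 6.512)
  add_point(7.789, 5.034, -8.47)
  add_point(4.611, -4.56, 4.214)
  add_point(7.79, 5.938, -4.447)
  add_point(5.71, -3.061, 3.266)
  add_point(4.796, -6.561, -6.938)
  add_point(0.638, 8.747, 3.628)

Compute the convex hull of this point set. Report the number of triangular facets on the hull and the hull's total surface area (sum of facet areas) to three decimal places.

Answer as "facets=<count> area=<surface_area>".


facets=20 area=975.223

Hull vertices (12/19): indices [0, 1, 3, 4, 6, 7, 8, 12, 13, 15, 17, 18].

Triangle areas on the boundary:
  f1: (p17, p13, p12) → 85.1297
  f2: (p1, p18, p12) → 83.8732
  f3: (p15, p18, p12) → 79.7371
  f4: (p15, p13, p12) → 25.7808
  f5: (p15, p13, p18) → 14.8843
  f6: (p7, p1, p12) → 81.1405
  f7: (p7, p17, p12) → 54.6665
  f8: (p8, p13, p18) → 101.9550
  f9: (p8, p1, p18) → 51.7442
  f10: (p8, p1, p6) → 31.7860
  f11: (p0, p1, p6) → 73.8688
  f12: (p0, p7, p6) → 24.4147
  f13: (p0, p7, p1) → 15.6965
  f14: (p4, p17, p6) → 40.4134
  f15: (p4, p7, p6) → 11.9601
  f16: (p4, p7, p17) → 36.5251
  f17: (p3, p8, p6) → 33.3404
  f18: (p3, p8, p13) → 23.4010
  f19: (p3, p17, p6) → 58.0416
  f20: (p3, p17, p13) → 46.8642
Σ area = 975.223

Euler characteristic 12−30+20 = 2 ✓


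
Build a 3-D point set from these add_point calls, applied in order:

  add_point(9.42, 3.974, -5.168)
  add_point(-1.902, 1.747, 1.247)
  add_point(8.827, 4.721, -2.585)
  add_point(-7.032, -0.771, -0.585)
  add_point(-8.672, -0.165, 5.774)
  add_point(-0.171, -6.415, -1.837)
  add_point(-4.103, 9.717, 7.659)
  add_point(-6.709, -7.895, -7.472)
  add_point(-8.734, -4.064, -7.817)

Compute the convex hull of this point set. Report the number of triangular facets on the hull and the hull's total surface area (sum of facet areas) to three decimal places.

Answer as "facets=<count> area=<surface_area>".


Points on the hull: [0, 2, 4, 5, 6, 7, 8] (7 of 9).

Per-facet area ½‖(b−a)×(c−a)‖:
  f1: (p6, p0, p8) → 176.9647
  f2: (p7, p0, p8) → 43.3984
  f3: (p4, p6, p8) → 71.1608
  f4: (p4, p7, p8) → 30.3121
  f5: (p5, p7, p0) → 56.2686
  f6: (p5, p4, p7) → 56.9392
  f7: (p5, p4, p6) → 69.4162
  f8: (p2, p6, p0) → 14.3091
  f9: (p2, p5, p0) → 19.7304
  f10: (p2, p5, p6) → 118.7290
Σ area = 657.229

Check V−E+F: 7 − 15 + 10 = 2.

facets=10 area=657.229


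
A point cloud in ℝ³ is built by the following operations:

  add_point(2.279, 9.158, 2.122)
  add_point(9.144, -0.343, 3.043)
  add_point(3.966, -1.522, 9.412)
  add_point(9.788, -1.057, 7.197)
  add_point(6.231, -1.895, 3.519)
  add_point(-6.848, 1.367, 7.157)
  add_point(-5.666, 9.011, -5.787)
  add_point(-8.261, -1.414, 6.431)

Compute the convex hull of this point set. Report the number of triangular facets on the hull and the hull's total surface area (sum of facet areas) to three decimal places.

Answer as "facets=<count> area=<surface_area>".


facets=12 area=508.674

8 of the 8 inputs are extreme points: [0, 1, 2, 3, 4, 5, 6, 7].

Area of each hull facet:
  f1: (p4, p6, p7) → 115.3788
  f2: (p2, p0, p3) → 40.3349
  f3: (p2, p4, p7) → 39.4716
  f4: (p2, p4, p3) → 14.8420
  f5: (p1, p4, p3) → 7.0837
  f6: (p1, p4, p6) → 30.3436
  f7: (p1, p0, p3) → 23.9135
  f8: (p1, p0, p6) → 58.5774
  f9: (p5, p2, p7) → 17.7371
  f10: (p5, p2, p0) → 66.8494
  f11: (p5, p6, p7) → 23.1800
  f12: (p5, p0, p6) → 70.9616
Σ area = 508.674

Check V−E+F: 8 − 18 + 12 = 2.


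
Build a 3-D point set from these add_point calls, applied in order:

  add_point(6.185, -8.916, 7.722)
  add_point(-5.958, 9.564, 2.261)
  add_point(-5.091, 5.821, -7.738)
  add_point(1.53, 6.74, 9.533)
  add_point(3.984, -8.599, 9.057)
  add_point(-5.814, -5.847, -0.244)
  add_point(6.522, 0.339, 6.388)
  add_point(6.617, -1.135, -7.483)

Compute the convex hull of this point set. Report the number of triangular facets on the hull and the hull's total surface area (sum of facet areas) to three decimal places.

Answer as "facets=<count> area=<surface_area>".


Points on the hull: [0, 1, 2, 3, 4, 5, 6, 7] (8 of 8).

Facet areas (half cross-product norm):
  f1: (p3, p7, p1) → 100.1397
  f2: (p5, p0, p7) → 104.5879
  f3: (p5, p3, p1) → 83.3819
  f4: (p6, p0, p7) → 65.2145
  f5: (p6, p3, p7) → 54.4992
  f6: (p6, p3, p0) → 30.7696
  f7: (p2, p7, p1) → 70.9865
  f8: (p2, p5, p1) → 72.6436
  f9: (p2, p5, p7) → 86.9023
  f10: (p4, p3, p0) → 19.4038
  f11: (p4, p5, p0) → 17.1631
  f12: (p4, p5, p3) → 102.5774
Σ area = 808.270

Euler: V−E+F = 8−18+12 = 2.

facets=12 area=808.270


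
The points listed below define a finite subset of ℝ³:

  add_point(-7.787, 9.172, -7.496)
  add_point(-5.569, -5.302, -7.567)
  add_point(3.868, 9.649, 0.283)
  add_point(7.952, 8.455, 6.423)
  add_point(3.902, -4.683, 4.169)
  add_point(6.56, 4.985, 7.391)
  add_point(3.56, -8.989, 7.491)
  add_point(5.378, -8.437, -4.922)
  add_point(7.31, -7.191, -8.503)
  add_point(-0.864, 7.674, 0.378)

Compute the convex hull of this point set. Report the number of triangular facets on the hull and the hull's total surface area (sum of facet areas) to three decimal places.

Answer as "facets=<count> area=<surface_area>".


facets=14 area=902.876

Extreme-point indices: [0, 1, 2, 3, 5, 6, 7, 8, 9] — 9 of 10 on the boundary.

Per-facet area ½‖(b−a)×(c−a)‖:
  f1: (p8, p6, p3) → 145.3177
  f2: (p1, p6, p0) → 126.6297
  f3: (p1, p8, p0) → 91.3588
  f4: (p9, p3, p0) → 18.2867
  f5: (p9, p6, p0) → 81.4894
  f6: (p2, p3, p0) → 22.2730
  f7: (p2, p8, p0) → 134.1042
  f8: (p2, p8, p3) → 71.4193
  f9: (p7, p8, p6) → 11.0530
  f10: (p7, p1, p6) → 73.0333
  f11: (p7, p1, p8) → 24.5680
  f12: (p5, p6, p3) → 8.1103
  f13: (p5, p9, p3) → 20.1869
  f14: (p5, p9, p6) → 75.0453
Σ area = 902.876

Euler: V−E+F = 9−21+14 = 2.


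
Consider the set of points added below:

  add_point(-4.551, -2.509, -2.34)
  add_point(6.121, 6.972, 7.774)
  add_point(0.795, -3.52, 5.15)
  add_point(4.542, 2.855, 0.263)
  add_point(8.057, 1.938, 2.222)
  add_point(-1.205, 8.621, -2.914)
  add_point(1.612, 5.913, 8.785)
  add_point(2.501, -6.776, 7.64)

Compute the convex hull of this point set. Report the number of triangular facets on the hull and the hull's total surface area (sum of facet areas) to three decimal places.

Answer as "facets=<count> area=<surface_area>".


facets=10 area=441.086

Extreme-point indices: [0, 1, 3, 4, 5, 6, 7] — 7 of 8 on the boundary.

Triangle areas on the boundary:
  f1: (p6, p5, p0) → 70.4398
  f2: (p7, p4, p0) → 70.8872
  f3: (p7, p6, p0) → 78.9429
  f4: (p3, p4, p0) → 15.6587
  f5: (p3, p5, p0) → 45.1470
  f6: (p3, p5, p4) → 8.5906
  f7: (p1, p5, p4) → 47.0754
  f8: (p1, p6, p5) → 29.2199
  f9: (p1, p7, p4) → 45.1347
  f10: (p1, p7, p6) → 29.9895
Σ area = 441.086

Euler: V−E+F = 7−15+10 = 2.


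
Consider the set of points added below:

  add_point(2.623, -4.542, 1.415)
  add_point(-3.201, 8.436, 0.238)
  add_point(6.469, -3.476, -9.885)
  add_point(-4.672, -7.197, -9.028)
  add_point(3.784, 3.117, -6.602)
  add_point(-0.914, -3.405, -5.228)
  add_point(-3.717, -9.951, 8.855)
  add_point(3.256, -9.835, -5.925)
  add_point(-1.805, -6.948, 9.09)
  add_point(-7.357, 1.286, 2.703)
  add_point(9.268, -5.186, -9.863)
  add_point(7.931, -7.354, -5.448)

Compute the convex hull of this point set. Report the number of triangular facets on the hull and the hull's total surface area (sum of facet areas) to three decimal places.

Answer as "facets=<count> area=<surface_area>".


Points on the hull: [0, 1, 2, 3, 4, 6, 7, 8, 9, 10, 11] (11 of 12).

Area of each hull facet:
  f1: (p3, p6, p9) → 96.6522
  f2: (p3, p1, p9) → 62.6915
  f3: (p8, p6, p9) → 20.0974
  f4: (p8, p1, p9) → 43.9485
  f5: (p7, p3, p10) → 36.3420
  f6: (p7, p3, p6) → 72.6883
  f7: (p4, p3, p1) → 75.1821
  f8: (p2, p3, p10) → 14.8084
  f9: (p2, p4, p10) → 8.8156
  f10: (p2, p4, p3) → 45.9804
  f11: (p11, p4, p10) → 26.6212
  f12: (p11, p8, p6) → 30.4284
  f13: (p11, p7, p10) → 12.6782
  f14: (p11, p7, p6) → 41.4564
  f15: (p0, p8, p1) → 65.1261
  f16: (p0, p4, p1) → 61.0351
  f17: (p0, p11, p8) → 23.4226
  f18: (p0, p11, p4) → 46.8140
Σ area = 784.789

Euler characteristic 11−27+18 = 2 ✓

facets=18 area=784.789


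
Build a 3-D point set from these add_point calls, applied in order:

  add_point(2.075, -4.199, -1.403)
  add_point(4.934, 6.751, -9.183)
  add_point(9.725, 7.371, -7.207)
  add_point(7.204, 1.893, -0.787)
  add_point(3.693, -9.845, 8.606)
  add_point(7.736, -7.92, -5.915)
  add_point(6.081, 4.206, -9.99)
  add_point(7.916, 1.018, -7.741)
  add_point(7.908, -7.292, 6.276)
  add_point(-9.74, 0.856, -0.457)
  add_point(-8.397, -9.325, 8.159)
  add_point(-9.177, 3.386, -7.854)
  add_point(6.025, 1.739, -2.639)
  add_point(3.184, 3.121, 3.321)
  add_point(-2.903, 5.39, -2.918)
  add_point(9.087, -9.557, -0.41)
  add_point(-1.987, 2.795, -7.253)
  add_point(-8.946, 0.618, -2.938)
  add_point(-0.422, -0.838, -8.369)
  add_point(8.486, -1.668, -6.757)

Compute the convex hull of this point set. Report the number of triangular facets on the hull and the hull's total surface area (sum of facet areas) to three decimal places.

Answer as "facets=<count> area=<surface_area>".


facets=24 area=1086.124

Extreme-point indices: [1, 2, 4, 5, 6, 8, 9, 10, 11, 13, 14, 15, 18, 19] — 14 of 20 on the boundary.

Per-facet area ½‖(b−a)×(c−a)‖:
  f1: (p10, p13, p9) → 90.5259
  f2: (p10, p13, p4) → 84.4887
  f3: (p10, p11, p9) → 28.1305
  f4: (p10, p11, p5) → 186.7442
  f5: (p15, p10, p4) → 55.8425
  f6: (p15, p10, p5) → 56.2629
  f7: (p19, p6, p2) → 19.8390
  f8: (p19, p5, p6) → 12.5584
  f9: (p19, p15, p2) → 28.2580
  f10: (p19, p15, p5) → 17.4133
  f11: (p8, p13, p2) → 74.1103
  f12: (p8, p13, p4) → 31.4663
  f13: (p8, p15, p2) → 65.1995
  f14: (p8, p15, p4) → 18.0552
  f15: (p1, p6, p2) → 7.4940
  f16: (p1, p11, p6) → 20.7141
  f17: (p14, p13, p2) → 56.2737
  f18: (p14, p1, p2) → 23.0020
  f19: (p14, p1, p11) → 40.3276
  f20: (p14, p13, p9) → 37.7359
  f21: (p14, p11, p9) → 29.0808
  f22: (p18, p5, p6) → 45.9805
  f23: (p18, p11, p6) → 36.5290
  f24: (p18, p11, p5) → 20.0922
Σ area = 1086.124

Check V−E+F: 14 − 36 + 24 = 2.
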